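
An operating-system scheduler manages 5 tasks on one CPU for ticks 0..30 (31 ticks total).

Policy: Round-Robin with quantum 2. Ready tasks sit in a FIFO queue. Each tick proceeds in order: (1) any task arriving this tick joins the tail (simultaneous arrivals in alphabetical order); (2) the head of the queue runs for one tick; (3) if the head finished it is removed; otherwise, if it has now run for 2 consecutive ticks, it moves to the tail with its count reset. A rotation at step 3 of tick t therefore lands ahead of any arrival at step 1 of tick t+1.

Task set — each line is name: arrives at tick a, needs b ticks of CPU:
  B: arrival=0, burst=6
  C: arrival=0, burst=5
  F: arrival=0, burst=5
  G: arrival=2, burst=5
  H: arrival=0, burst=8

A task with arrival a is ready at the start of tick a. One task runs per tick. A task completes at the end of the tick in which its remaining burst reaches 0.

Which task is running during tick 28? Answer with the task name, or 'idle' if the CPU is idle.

t=0: queue=[B,C,F,H] q_used=0 → run B
t=1: queue=[B,C,F,H] q_used=1 → run B
t=2: queue=[C,F,H,B,G] q_used=0 → run C
t=3: queue=[C,F,H,B,G] q_used=1 → run C
t=4: queue=[F,H,B,G,C] q_used=0 → run F
t=5: queue=[F,H,B,G,C] q_used=1 → run F
t=6: queue=[H,B,G,C,F] q_used=0 → run H
t=7: queue=[H,B,G,C,F] q_used=1 → run H
t=8: queue=[B,G,C,F,H] q_used=0 → run B
t=9: queue=[B,G,C,F,H] q_used=1 → run B
t=10: queue=[G,C,F,H,B] q_used=0 → run G
t=11: queue=[G,C,F,H,B] q_used=1 → run G
t=12: queue=[C,F,H,B,G] q_used=0 → run C
t=13: queue=[C,F,H,B,G] q_used=1 → run C
t=14: queue=[F,H,B,G,C] q_used=0 → run F
t=15: queue=[F,H,B,G,C] q_used=1 → run F
t=16: queue=[H,B,G,C,F] q_used=0 → run H
t=17: queue=[H,B,G,C,F] q_used=1 → run H
t=18: queue=[B,G,C,F,H] q_used=0 → run B
t=19: queue=[B,G,C,F,H] q_used=1 → run B
t=20: queue=[G,C,F,H] q_used=0 → run G
t=21: queue=[G,C,F,H] q_used=1 → run G
t=22: queue=[C,F,H,G] q_used=0 → run C
t=23: queue=[F,H,G] q_used=0 → run F
t=24: queue=[H,G] q_used=0 → run H
t=25: queue=[H,G] q_used=1 → run H
t=26: queue=[G,H] q_used=0 → run G
t=27: queue=[H] q_used=0 → run H
t=28: queue=[H] q_used=1 → run H
t=29: (idle)
t=30: (idle)

running at tick 28 = H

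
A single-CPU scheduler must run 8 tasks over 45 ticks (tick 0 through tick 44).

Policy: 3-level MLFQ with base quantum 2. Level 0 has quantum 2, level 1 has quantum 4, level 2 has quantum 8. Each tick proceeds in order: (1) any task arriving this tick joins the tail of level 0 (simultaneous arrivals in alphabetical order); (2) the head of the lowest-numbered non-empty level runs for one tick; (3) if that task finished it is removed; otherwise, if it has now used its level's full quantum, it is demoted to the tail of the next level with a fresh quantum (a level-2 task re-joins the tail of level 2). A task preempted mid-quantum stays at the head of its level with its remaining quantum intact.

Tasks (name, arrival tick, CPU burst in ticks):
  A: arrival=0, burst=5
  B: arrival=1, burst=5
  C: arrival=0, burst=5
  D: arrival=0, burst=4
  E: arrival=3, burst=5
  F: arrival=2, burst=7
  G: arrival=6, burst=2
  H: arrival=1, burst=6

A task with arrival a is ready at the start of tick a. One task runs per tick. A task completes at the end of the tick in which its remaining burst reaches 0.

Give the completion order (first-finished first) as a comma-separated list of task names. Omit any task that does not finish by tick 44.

completion order = G, A, C, D, B, H, E, F

t=0: L0/L1/L2 = ACD/-/- → run A
t=1: L0/L1/L2 = ACDBH/-/- → run A
t=2: L0/L1/L2 = CDBHF/A/- → run C
t=3: L0/L1/L2 = CDBHFE/A/- → run C
t=4: L0/L1/L2 = DBHFE/AC/- → run D
t=5: L0/L1/L2 = DBHFE/AC/- → run D
t=6: L0/L1/L2 = BHFEG/ACD/- → run B
t=7: L0/L1/L2 = BHFEG/ACD/- → run B
t=8: L0/L1/L2 = HFEG/ACDB/- → run H
t=9: L0/L1/L2 = HFEG/ACDB/- → run H
t=10: L0/L1/L2 = FEG/ACDBH/- → run F
t=11: L0/L1/L2 = FEG/ACDBH/- → run F
t=12: L0/L1/L2 = EG/ACDBHF/- → run E
t=13: L0/L1/L2 = EG/ACDBHF/- → run E
t=14: L0/L1/L2 = G/ACDBHFE/- → run G
t=15: L0/L1/L2 = G/ACDBHFE/- → run G
t=16: L0/L1/L2 = -/ACDBHFE/- → run A
t=17: L0/L1/L2 = -/ACDBHFE/- → run A
t=18: L0/L1/L2 = -/ACDBHFE/- → run A
t=19: L0/L1/L2 = -/CDBHFE/- → run C
t=20: L0/L1/L2 = -/CDBHFE/- → run C
t=21: L0/L1/L2 = -/CDBHFE/- → run C
t=22: L0/L1/L2 = -/DBHFE/- → run D
t=23: L0/L1/L2 = -/DBHFE/- → run D
t=24: L0/L1/L2 = -/BHFE/- → run B
t=25: L0/L1/L2 = -/BHFE/- → run B
t=26: L0/L1/L2 = -/BHFE/- → run B
t=27: L0/L1/L2 = -/HFE/- → run H
t=28: L0/L1/L2 = -/HFE/- → run H
t=29: L0/L1/L2 = -/HFE/- → run H
t=30: L0/L1/L2 = -/HFE/- → run H
t=31: L0/L1/L2 = -/FE/- → run F
t=32: L0/L1/L2 = -/FE/- → run F
t=33: L0/L1/L2 = -/FE/- → run F
t=34: L0/L1/L2 = -/FE/- → run F
t=35: L0/L1/L2 = -/E/F → run E
t=36: L0/L1/L2 = -/E/F → run E
t=37: L0/L1/L2 = -/E/F → run E
t=38: L0/L1/L2 = -/-/F → run F
t=39: (idle)
t=40: (idle)
t=41: (idle)
t=42: (idle)
t=43: (idle)
t=44: (idle)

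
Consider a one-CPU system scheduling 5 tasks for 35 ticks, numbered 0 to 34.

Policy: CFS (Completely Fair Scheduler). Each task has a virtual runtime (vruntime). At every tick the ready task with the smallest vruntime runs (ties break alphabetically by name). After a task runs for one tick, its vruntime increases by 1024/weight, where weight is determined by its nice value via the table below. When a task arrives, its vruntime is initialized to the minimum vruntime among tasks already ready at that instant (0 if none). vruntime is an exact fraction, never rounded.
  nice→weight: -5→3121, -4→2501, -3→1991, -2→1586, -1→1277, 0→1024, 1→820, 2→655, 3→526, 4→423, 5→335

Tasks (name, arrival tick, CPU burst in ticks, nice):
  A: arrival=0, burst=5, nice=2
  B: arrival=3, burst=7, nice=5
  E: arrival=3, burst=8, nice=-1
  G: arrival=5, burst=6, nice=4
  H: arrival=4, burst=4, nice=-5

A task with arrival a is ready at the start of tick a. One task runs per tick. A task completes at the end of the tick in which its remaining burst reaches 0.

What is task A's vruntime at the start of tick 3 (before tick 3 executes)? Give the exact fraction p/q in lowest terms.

t=0: vr[A=0] → run A
t=1: vr[A=1024/655] → run A
t=2: vr[A=2048/655] → run A
t=3: vr[A=3072/655 B=3072/655 E=3072/655] → run A
t=4: vr[A=4096/655 B=3072/655 E=3072/655 H=3072/655] → run B
t=5: vr[A=4096/655 B=339968/43885 E=3072/655 G=3072/655 H=3072/655] → run E
t=6: vr[A=4096/655 B=339968/43885 E=4593664/836435 G=3072/655 H=3072/655] → run G
t=7: vr[A=4096/655 B=339968/43885 E=4593664/836435 G=1970176/277065 H=3072/655] → run H
t=8: vr[A=4096/655 B=339968/43885 E=4593664/836435 G=1970176/277065 H=10258432/2044255] → run H
t=9: vr[A=4096/655 B=339968/43885 E=4593664/836435 G=1970176/277065 H=10929152/2044255] → run H
t=10: vr[A=4096/655 B=339968/43885 E=4593664/836435 G=1970176/277065 H=11599872/2044255] → run E
t=11: vr[A=4096/655 B=339968/43885 E=5264384/836435 G=1970176/277065 H=11599872/2044255] → run H
t=12: vr[A=4096/655 B=339968/43885 E=5264384/836435 G=1970176/277065] → run A
t=13: vr[B=339968/43885 E=5264384/836435 G=1970176/277065] → run E
t=14: vr[B=339968/43885 E=5935104/836435 G=1970176/277065] → run E
t=15: vr[B=339968/43885 E=6605824/836435 G=1970176/277065] → run G
t=16: vr[B=339968/43885 E=6605824/836435 G=2640896/277065] → run B
t=17: vr[B=474112/43885 E=6605824/836435 G=2640896/277065] → run E
t=18: vr[B=474112/43885 E=7276544/836435 G=2640896/277065] → run E
t=19: vr[B=474112/43885 E=7947264/836435 G=2640896/277065] → run E
t=20: vr[B=474112/43885 E=8617984/836435 G=2640896/277065] → run G
t=21: vr[B=474112/43885 E=8617984/836435 G=1103872/92355] → run E
t=22: vr[B=474112/43885 G=1103872/92355] → run B
t=23: vr[B=608256/43885 G=1103872/92355] → run G
t=24: vr[B=608256/43885 G=3982336/277065] → run B
t=25: vr[B=148480/8777 G=3982336/277065] → run G
t=26: vr[B=148480/8777 G=4653056/277065] → run G
t=27: vr[B=148480/8777] → run B
t=28: vr[B=876544/43885] → run B
t=29: vr[B=1010688/43885] → run B
t=30: (idle)
t=31: (idle)
t=32: (idle)
t=33: (idle)
t=34: (idle)

vruntime(A, start of tick 3) = 3072/655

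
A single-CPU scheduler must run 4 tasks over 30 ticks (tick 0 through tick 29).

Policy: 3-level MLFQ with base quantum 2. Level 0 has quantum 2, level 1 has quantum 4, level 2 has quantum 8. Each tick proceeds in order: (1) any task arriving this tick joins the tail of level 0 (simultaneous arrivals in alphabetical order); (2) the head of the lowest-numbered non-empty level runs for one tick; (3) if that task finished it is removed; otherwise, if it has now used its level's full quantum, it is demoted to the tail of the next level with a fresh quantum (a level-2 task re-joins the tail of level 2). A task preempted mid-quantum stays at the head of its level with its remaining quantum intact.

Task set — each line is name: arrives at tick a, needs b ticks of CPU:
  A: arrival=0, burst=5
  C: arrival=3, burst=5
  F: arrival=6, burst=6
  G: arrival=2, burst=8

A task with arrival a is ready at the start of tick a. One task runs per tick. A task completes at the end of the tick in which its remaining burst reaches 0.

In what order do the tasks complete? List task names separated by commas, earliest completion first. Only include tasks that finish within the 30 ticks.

t=0: L0/L1/L2 = A/-/- → run A
t=1: L0/L1/L2 = A/-/- → run A
t=2: L0/L1/L2 = G/A/- → run G
t=3: L0/L1/L2 = GC/A/- → run G
t=4: L0/L1/L2 = C/AG/- → run C
t=5: L0/L1/L2 = C/AG/- → run C
t=6: L0/L1/L2 = F/AGC/- → run F
t=7: L0/L1/L2 = F/AGC/- → run F
t=8: L0/L1/L2 = -/AGCF/- → run A
t=9: L0/L1/L2 = -/AGCF/- → run A
t=10: L0/L1/L2 = -/AGCF/- → run A
t=11: L0/L1/L2 = -/GCF/- → run G
t=12: L0/L1/L2 = -/GCF/- → run G
t=13: L0/L1/L2 = -/GCF/- → run G
t=14: L0/L1/L2 = -/GCF/- → run G
t=15: L0/L1/L2 = -/CF/G → run C
t=16: L0/L1/L2 = -/CF/G → run C
t=17: L0/L1/L2 = -/CF/G → run C
t=18: L0/L1/L2 = -/F/G → run F
t=19: L0/L1/L2 = -/F/G → run F
t=20: L0/L1/L2 = -/F/G → run F
t=21: L0/L1/L2 = -/F/G → run F
t=22: L0/L1/L2 = -/-/G → run G
t=23: L0/L1/L2 = -/-/G → run G
t=24: (idle)
t=25: (idle)
t=26: (idle)
t=27: (idle)
t=28: (idle)
t=29: (idle)

completion order = A, C, F, G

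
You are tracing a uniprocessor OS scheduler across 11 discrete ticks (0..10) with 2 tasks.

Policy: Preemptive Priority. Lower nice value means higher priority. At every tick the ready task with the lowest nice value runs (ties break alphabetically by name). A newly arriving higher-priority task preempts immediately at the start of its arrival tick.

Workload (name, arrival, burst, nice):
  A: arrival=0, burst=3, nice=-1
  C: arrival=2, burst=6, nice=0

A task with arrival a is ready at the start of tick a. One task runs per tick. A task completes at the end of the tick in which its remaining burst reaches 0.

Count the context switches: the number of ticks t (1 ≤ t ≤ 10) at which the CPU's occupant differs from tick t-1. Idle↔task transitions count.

t=0: ready={A} → run A
t=1: ready={A} → run A
t=2: ready={A,C} → run A
t=3: ready={C} → run C
t=4: ready={C} → run C
t=5: ready={C} → run C
t=6: ready={C} → run C
t=7: ready={C} → run C
t=8: ready={C} → run C
t=9: (idle)
t=10: (idle)

context switches = 2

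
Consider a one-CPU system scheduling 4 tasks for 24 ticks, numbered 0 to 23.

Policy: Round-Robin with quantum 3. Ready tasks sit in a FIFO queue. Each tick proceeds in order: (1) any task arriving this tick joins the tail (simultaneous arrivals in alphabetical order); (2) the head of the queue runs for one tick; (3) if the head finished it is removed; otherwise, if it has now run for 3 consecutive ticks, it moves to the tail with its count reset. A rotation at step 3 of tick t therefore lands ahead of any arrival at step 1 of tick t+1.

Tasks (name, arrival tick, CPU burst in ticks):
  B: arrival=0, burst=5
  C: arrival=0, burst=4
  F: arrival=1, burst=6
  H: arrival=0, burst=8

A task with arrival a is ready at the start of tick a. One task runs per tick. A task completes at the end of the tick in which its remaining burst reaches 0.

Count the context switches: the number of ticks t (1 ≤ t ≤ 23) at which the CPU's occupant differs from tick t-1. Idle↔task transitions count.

context switches = 9

t=0: queue=[B,C,H] q_used=0 → run B
t=1: queue=[B,C,H,F] q_used=1 → run B
t=2: queue=[B,C,H,F] q_used=2 → run B
t=3: queue=[C,H,F,B] q_used=0 → run C
t=4: queue=[C,H,F,B] q_used=1 → run C
t=5: queue=[C,H,F,B] q_used=2 → run C
t=6: queue=[H,F,B,C] q_used=0 → run H
t=7: queue=[H,F,B,C] q_used=1 → run H
t=8: queue=[H,F,B,C] q_used=2 → run H
t=9: queue=[F,B,C,H] q_used=0 → run F
t=10: queue=[F,B,C,H] q_used=1 → run F
t=11: queue=[F,B,C,H] q_used=2 → run F
t=12: queue=[B,C,H,F] q_used=0 → run B
t=13: queue=[B,C,H,F] q_used=1 → run B
t=14: queue=[C,H,F] q_used=0 → run C
t=15: queue=[H,F] q_used=0 → run H
t=16: queue=[H,F] q_used=1 → run H
t=17: queue=[H,F] q_used=2 → run H
t=18: queue=[F,H] q_used=0 → run F
t=19: queue=[F,H] q_used=1 → run F
t=20: queue=[F,H] q_used=2 → run F
t=21: queue=[H] q_used=0 → run H
t=22: queue=[H] q_used=1 → run H
t=23: (idle)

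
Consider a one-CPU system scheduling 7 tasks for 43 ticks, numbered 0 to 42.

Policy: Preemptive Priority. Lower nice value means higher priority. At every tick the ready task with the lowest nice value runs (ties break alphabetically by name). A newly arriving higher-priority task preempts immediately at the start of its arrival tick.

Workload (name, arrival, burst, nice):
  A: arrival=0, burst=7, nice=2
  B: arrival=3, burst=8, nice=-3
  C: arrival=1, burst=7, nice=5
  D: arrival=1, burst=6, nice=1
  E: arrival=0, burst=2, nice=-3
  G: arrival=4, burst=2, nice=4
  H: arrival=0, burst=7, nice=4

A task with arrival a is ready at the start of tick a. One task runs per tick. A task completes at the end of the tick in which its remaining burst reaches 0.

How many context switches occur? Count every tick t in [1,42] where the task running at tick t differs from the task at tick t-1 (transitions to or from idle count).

context switches = 8

t=0: ready={A,E,H} → run E
t=1: ready={A,C,D,E,H} → run E
t=2: ready={A,C,D,H} → run D
t=3: ready={A,B,C,D,H} → run B
t=4: ready={A,B,C,D,G,H} → run B
t=5: ready={A,B,C,D,G,H} → run B
t=6: ready={A,B,C,D,G,H} → run B
t=7: ready={A,B,C,D,G,H} → run B
t=8: ready={A,B,C,D,G,H} → run B
t=9: ready={A,B,C,D,G,H} → run B
t=10: ready={A,B,C,D,G,H} → run B
t=11: ready={A,C,D,G,H} → run D
t=12: ready={A,C,D,G,H} → run D
t=13: ready={A,C,D,G,H} → run D
t=14: ready={A,C,D,G,H} → run D
t=15: ready={A,C,D,G,H} → run D
t=16: ready={A,C,G,H} → run A
t=17: ready={A,C,G,H} → run A
t=18: ready={A,C,G,H} → run A
t=19: ready={A,C,G,H} → run A
t=20: ready={A,C,G,H} → run A
t=21: ready={A,C,G,H} → run A
t=22: ready={A,C,G,H} → run A
t=23: ready={C,G,H} → run G
t=24: ready={C,G,H} → run G
t=25: ready={C,H} → run H
t=26: ready={C,H} → run H
t=27: ready={C,H} → run H
t=28: ready={C,H} → run H
t=29: ready={C,H} → run H
t=30: ready={C,H} → run H
t=31: ready={C,H} → run H
t=32: ready={C} → run C
t=33: ready={C} → run C
t=34: ready={C} → run C
t=35: ready={C} → run C
t=36: ready={C} → run C
t=37: ready={C} → run C
t=38: ready={C} → run C
t=39: (idle)
t=40: (idle)
t=41: (idle)
t=42: (idle)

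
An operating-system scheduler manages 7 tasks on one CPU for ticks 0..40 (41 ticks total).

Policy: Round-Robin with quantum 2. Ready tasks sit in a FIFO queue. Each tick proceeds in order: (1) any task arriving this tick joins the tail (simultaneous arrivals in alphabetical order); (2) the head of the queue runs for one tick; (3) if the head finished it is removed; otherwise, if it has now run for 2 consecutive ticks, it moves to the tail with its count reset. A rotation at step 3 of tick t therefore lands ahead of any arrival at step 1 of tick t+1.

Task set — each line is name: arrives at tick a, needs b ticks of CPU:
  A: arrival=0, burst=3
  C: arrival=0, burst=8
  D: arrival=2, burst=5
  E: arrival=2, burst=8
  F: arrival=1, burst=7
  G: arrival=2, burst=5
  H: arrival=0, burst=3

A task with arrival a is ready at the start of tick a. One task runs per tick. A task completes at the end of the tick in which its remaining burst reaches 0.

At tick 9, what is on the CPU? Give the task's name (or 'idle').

t=0: queue=[A,C,H] q_used=0 → run A
t=1: queue=[A,C,H,F] q_used=1 → run A
t=2: queue=[C,H,F,A,D,E,G] q_used=0 → run C
t=3: queue=[C,H,F,A,D,E,G] q_used=1 → run C
t=4: queue=[H,F,A,D,E,G,C] q_used=0 → run H
t=5: queue=[H,F,A,D,E,G,C] q_used=1 → run H
t=6: queue=[F,A,D,E,G,C,H] q_used=0 → run F
t=7: queue=[F,A,D,E,G,C,H] q_used=1 → run F
t=8: queue=[A,D,E,G,C,H,F] q_used=0 → run A
t=9: queue=[D,E,G,C,H,F] q_used=0 → run D
t=10: queue=[D,E,G,C,H,F] q_used=1 → run D
t=11: queue=[E,G,C,H,F,D] q_used=0 → run E
t=12: queue=[E,G,C,H,F,D] q_used=1 → run E
t=13: queue=[G,C,H,F,D,E] q_used=0 → run G
t=14: queue=[G,C,H,F,D,E] q_used=1 → run G
t=15: queue=[C,H,F,D,E,G] q_used=0 → run C
t=16: queue=[C,H,F,D,E,G] q_used=1 → run C
t=17: queue=[H,F,D,E,G,C] q_used=0 → run H
t=18: queue=[F,D,E,G,C] q_used=0 → run F
t=19: queue=[F,D,E,G,C] q_used=1 → run F
t=20: queue=[D,E,G,C,F] q_used=0 → run D
t=21: queue=[D,E,G,C,F] q_used=1 → run D
t=22: queue=[E,G,C,F,D] q_used=0 → run E
t=23: queue=[E,G,C,F,D] q_used=1 → run E
t=24: queue=[G,C,F,D,E] q_used=0 → run G
t=25: queue=[G,C,F,D,E] q_used=1 → run G
t=26: queue=[C,F,D,E,G] q_used=0 → run C
t=27: queue=[C,F,D,E,G] q_used=1 → run C
t=28: queue=[F,D,E,G,C] q_used=0 → run F
t=29: queue=[F,D,E,G,C] q_used=1 → run F
t=30: queue=[D,E,G,C,F] q_used=0 → run D
t=31: queue=[E,G,C,F] q_used=0 → run E
t=32: queue=[E,G,C,F] q_used=1 → run E
t=33: queue=[G,C,F,E] q_used=0 → run G
t=34: queue=[C,F,E] q_used=0 → run C
t=35: queue=[C,F,E] q_used=1 → run C
t=36: queue=[F,E] q_used=0 → run F
t=37: queue=[E] q_used=0 → run E
t=38: queue=[E] q_used=1 → run E
t=39: (idle)
t=40: (idle)

running at tick 9 = D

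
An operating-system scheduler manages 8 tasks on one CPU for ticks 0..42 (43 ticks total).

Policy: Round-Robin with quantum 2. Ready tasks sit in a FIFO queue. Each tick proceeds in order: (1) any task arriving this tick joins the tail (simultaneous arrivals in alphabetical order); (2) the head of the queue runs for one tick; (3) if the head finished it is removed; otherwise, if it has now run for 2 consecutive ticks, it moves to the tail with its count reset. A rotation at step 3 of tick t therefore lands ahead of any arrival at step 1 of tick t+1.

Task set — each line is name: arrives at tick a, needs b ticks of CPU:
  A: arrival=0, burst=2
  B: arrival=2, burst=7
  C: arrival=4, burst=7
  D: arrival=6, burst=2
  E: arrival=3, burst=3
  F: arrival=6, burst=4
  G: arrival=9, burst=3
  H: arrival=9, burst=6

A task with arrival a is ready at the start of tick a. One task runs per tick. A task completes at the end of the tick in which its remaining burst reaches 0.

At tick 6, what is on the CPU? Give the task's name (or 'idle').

t=0: queue=[A] q_used=0 → run A
t=1: queue=[A] q_used=1 → run A
t=2: queue=[B] q_used=0 → run B
t=3: queue=[B,E] q_used=1 → run B
t=4: queue=[E,B,C] q_used=0 → run E
t=5: queue=[E,B,C] q_used=1 → run E
t=6: queue=[B,C,E,D,F] q_used=0 → run B
t=7: queue=[B,C,E,D,F] q_used=1 → run B
t=8: queue=[C,E,D,F,B] q_used=0 → run C
t=9: queue=[C,E,D,F,B,G,H] q_used=1 → run C
t=10: queue=[E,D,F,B,G,H,C] q_used=0 → run E
t=11: queue=[D,F,B,G,H,C] q_used=0 → run D
t=12: queue=[D,F,B,G,H,C] q_used=1 → run D
t=13: queue=[F,B,G,H,C] q_used=0 → run F
t=14: queue=[F,B,G,H,C] q_used=1 → run F
t=15: queue=[B,G,H,C,F] q_used=0 → run B
t=16: queue=[B,G,H,C,F] q_used=1 → run B
t=17: queue=[G,H,C,F,B] q_used=0 → run G
t=18: queue=[G,H,C,F,B] q_used=1 → run G
t=19: queue=[H,C,F,B,G] q_used=0 → run H
t=20: queue=[H,C,F,B,G] q_used=1 → run H
t=21: queue=[C,F,B,G,H] q_used=0 → run C
t=22: queue=[C,F,B,G,H] q_used=1 → run C
t=23: queue=[F,B,G,H,C] q_used=0 → run F
t=24: queue=[F,B,G,H,C] q_used=1 → run F
t=25: queue=[B,G,H,C] q_used=0 → run B
t=26: queue=[G,H,C] q_used=0 → run G
t=27: queue=[H,C] q_used=0 → run H
t=28: queue=[H,C] q_used=1 → run H
t=29: queue=[C,H] q_used=0 → run C
t=30: queue=[C,H] q_used=1 → run C
t=31: queue=[H,C] q_used=0 → run H
t=32: queue=[H,C] q_used=1 → run H
t=33: queue=[C] q_used=0 → run C
t=34: (idle)
t=35: (idle)
t=36: (idle)
t=37: (idle)
t=38: (idle)
t=39: (idle)
t=40: (idle)
t=41: (idle)
t=42: (idle)

running at tick 6 = B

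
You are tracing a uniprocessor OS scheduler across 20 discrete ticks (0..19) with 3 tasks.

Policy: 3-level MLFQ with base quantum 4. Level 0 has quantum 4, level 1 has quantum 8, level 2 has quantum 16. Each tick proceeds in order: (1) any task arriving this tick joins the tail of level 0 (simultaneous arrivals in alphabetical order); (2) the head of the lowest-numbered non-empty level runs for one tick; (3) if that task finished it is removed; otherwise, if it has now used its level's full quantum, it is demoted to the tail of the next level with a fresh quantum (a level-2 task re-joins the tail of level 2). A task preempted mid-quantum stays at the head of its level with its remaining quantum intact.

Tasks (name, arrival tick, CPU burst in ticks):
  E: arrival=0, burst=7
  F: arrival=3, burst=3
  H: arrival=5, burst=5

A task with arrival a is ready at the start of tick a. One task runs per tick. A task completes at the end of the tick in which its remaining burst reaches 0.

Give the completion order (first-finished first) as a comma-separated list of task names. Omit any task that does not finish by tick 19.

completion order = F, E, H

t=0: L0/L1/L2 = E/-/- → run E
t=1: L0/L1/L2 = E/-/- → run E
t=2: L0/L1/L2 = E/-/- → run E
t=3: L0/L1/L2 = EF/-/- → run E
t=4: L0/L1/L2 = F/E/- → run F
t=5: L0/L1/L2 = FH/E/- → run F
t=6: L0/L1/L2 = FH/E/- → run F
t=7: L0/L1/L2 = H/E/- → run H
t=8: L0/L1/L2 = H/E/- → run H
t=9: L0/L1/L2 = H/E/- → run H
t=10: L0/L1/L2 = H/E/- → run H
t=11: L0/L1/L2 = -/EH/- → run E
t=12: L0/L1/L2 = -/EH/- → run E
t=13: L0/L1/L2 = -/EH/- → run E
t=14: L0/L1/L2 = -/H/- → run H
t=15: (idle)
t=16: (idle)
t=17: (idle)
t=18: (idle)
t=19: (idle)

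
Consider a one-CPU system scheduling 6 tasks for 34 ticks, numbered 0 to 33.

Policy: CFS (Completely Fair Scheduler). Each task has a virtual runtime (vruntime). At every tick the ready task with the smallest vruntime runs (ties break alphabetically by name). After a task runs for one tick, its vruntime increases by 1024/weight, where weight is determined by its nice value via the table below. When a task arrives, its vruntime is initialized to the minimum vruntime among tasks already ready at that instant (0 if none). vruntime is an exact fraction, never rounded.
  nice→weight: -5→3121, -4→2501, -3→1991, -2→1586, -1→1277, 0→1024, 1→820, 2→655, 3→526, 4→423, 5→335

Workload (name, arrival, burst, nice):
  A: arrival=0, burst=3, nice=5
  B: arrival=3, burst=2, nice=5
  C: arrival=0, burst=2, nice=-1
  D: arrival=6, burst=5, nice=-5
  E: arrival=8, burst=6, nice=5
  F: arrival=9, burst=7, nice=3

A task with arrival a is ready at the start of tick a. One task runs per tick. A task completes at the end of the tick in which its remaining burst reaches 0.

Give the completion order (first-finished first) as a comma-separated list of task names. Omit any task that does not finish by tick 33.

completion order = C, A, B, D, F, E

t=0: vr[A=0 C=0] → run A
t=1: vr[A=1024/335 C=0] → run C
t=2: vr[A=1024/335 C=1024/1277] → run C
t=3: vr[A=1024/335 B=1024/335] → run A
t=4: vr[A=2048/335 B=1024/335] → run B
t=5: vr[A=2048/335 B=2048/335] → run A
t=6: vr[B=2048/335 D=2048/335] → run B
t=7: vr[D=2048/335] → run D
t=8: vr[D=6734848/1045535 E=6734848/1045535] → run D
t=9: vr[D=7077888/1045535 E=6734848/1045535 F=6734848/1045535] → run E
t=10: vr[D=7077888/1045535 E=9930752/1045535 F=6734848/1045535] → run F
t=11: vr[D=7077888/1045535 E=9930752/1045535 F=2306578944/274975705] → run D
t=12: vr[D=7420928/1045535 E=9930752/1045535 F=2306578944/274975705] → run D
t=13: vr[D=7763968/1045535 E=9930752/1045535 F=2306578944/274975705] → run D
t=14: vr[E=9930752/1045535 F=2306578944/274975705] → run F
t=15: vr[E=9930752/1045535 F=2841892864/274975705] → run E
t=16: vr[E=13126656/1045535 F=2841892864/274975705] → run F
t=17: vr[E=13126656/1045535 F=3377206784/274975705] → run F
t=18: vr[E=13126656/1045535 F=3912520704/274975705] → run E
t=19: vr[E=3264512/209107 F=3912520704/274975705] → run F
t=20: vr[E=3264512/209107 F=4447834624/274975705] → run E
t=21: vr[E=19518464/1045535 F=4447834624/274975705] → run F
t=22: vr[E=19518464/1045535 F=4983148544/274975705] → run F
t=23: vr[E=19518464/1045535] → run E
t=24: vr[E=22714368/1045535] → run E
t=25: (idle)
t=26: (idle)
t=27: (idle)
t=28: (idle)
t=29: (idle)
t=30: (idle)
t=31: (idle)
t=32: (idle)
t=33: (idle)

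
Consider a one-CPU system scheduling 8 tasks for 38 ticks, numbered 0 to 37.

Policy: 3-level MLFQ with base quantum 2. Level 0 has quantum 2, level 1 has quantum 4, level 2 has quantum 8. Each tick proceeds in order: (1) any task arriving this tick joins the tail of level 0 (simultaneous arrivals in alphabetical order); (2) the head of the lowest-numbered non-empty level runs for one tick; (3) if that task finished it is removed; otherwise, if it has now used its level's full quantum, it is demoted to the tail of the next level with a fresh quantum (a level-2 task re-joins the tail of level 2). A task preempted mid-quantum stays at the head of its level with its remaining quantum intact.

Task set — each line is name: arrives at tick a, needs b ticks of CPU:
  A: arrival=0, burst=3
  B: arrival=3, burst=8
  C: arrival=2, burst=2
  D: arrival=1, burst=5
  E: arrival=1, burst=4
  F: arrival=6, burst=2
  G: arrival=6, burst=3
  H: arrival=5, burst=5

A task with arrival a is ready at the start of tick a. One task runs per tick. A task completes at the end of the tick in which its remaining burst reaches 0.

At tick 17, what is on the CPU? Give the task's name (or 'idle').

t=0: L0/L1/L2 = A/-/- → run A
t=1: L0/L1/L2 = ADE/-/- → run A
t=2: L0/L1/L2 = DEC/A/- → run D
t=3: L0/L1/L2 = DECB/A/- → run D
t=4: L0/L1/L2 = ECB/AD/- → run E
t=5: L0/L1/L2 = ECBH/AD/- → run E
t=6: L0/L1/L2 = CBHFG/ADE/- → run C
t=7: L0/L1/L2 = CBHFG/ADE/- → run C
t=8: L0/L1/L2 = BHFG/ADE/- → run B
t=9: L0/L1/L2 = BHFG/ADE/- → run B
t=10: L0/L1/L2 = HFG/ADEB/- → run H
t=11: L0/L1/L2 = HFG/ADEB/- → run H
t=12: L0/L1/L2 = FG/ADEBH/- → run F
t=13: L0/L1/L2 = FG/ADEBH/- → run F
t=14: L0/L1/L2 = G/ADEBH/- → run G
t=15: L0/L1/L2 = G/ADEBH/- → run G
t=16: L0/L1/L2 = -/ADEBHG/- → run A
t=17: L0/L1/L2 = -/DEBHG/- → run D
t=18: L0/L1/L2 = -/DEBHG/- → run D
t=19: L0/L1/L2 = -/DEBHG/- → run D
t=20: L0/L1/L2 = -/EBHG/- → run E
t=21: L0/L1/L2 = -/EBHG/- → run E
t=22: L0/L1/L2 = -/BHG/- → run B
t=23: L0/L1/L2 = -/BHG/- → run B
t=24: L0/L1/L2 = -/BHG/- → run B
t=25: L0/L1/L2 = -/BHG/- → run B
t=26: L0/L1/L2 = -/HG/B → run H
t=27: L0/L1/L2 = -/HG/B → run H
t=28: L0/L1/L2 = -/HG/B → run H
t=29: L0/L1/L2 = -/G/B → run G
t=30: L0/L1/L2 = -/-/B → run B
t=31: L0/L1/L2 = -/-/B → run B
t=32: (idle)
t=33: (idle)
t=34: (idle)
t=35: (idle)
t=36: (idle)
t=37: (idle)

running at tick 17 = D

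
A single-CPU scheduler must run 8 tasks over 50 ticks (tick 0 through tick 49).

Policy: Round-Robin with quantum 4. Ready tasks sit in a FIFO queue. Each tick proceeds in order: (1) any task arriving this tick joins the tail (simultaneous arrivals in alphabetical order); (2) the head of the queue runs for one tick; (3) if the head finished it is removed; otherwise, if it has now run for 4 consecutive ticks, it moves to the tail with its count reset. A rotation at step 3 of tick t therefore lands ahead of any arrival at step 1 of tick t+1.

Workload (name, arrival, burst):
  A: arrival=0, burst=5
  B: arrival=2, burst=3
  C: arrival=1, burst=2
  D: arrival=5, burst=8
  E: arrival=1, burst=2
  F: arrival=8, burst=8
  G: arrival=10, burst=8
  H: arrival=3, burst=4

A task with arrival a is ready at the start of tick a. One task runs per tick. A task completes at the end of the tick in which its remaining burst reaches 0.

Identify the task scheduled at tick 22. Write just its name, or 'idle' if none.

running at tick 22 = F

t=0: queue=[A] q_used=0 → run A
t=1: queue=[A,C,E] q_used=1 → run A
t=2: queue=[A,C,E,B] q_used=2 → run A
t=3: queue=[A,C,E,B,H] q_used=3 → run A
t=4: queue=[C,E,B,H,A] q_used=0 → run C
t=5: queue=[C,E,B,H,A,D] q_used=1 → run C
t=6: queue=[E,B,H,A,D] q_used=0 → run E
t=7: queue=[E,B,H,A,D] q_used=1 → run E
t=8: queue=[B,H,A,D,F] q_used=0 → run B
t=9: queue=[B,H,A,D,F] q_used=1 → run B
t=10: queue=[B,H,A,D,F,G] q_used=2 → run B
t=11: queue=[H,A,D,F,G] q_used=0 → run H
t=12: queue=[H,A,D,F,G] q_used=1 → run H
t=13: queue=[H,A,D,F,G] q_used=2 → run H
t=14: queue=[H,A,D,F,G] q_used=3 → run H
t=15: queue=[A,D,F,G] q_used=0 → run A
t=16: queue=[D,F,G] q_used=0 → run D
t=17: queue=[D,F,G] q_used=1 → run D
t=18: queue=[D,F,G] q_used=2 → run D
t=19: queue=[D,F,G] q_used=3 → run D
t=20: queue=[F,G,D] q_used=0 → run F
t=21: queue=[F,G,D] q_used=1 → run F
t=22: queue=[F,G,D] q_used=2 → run F
t=23: queue=[F,G,D] q_used=3 → run F
t=24: queue=[G,D,F] q_used=0 → run G
t=25: queue=[G,D,F] q_used=1 → run G
t=26: queue=[G,D,F] q_used=2 → run G
t=27: queue=[G,D,F] q_used=3 → run G
t=28: queue=[D,F,G] q_used=0 → run D
t=29: queue=[D,F,G] q_used=1 → run D
t=30: queue=[D,F,G] q_used=2 → run D
t=31: queue=[D,F,G] q_used=3 → run D
t=32: queue=[F,G] q_used=0 → run F
t=33: queue=[F,G] q_used=1 → run F
t=34: queue=[F,G] q_used=2 → run F
t=35: queue=[F,G] q_used=3 → run F
t=36: queue=[G] q_used=0 → run G
t=37: queue=[G] q_used=1 → run G
t=38: queue=[G] q_used=2 → run G
t=39: queue=[G] q_used=3 → run G
t=40: (idle)
t=41: (idle)
t=42: (idle)
t=43: (idle)
t=44: (idle)
t=45: (idle)
t=46: (idle)
t=47: (idle)
t=48: (idle)
t=49: (idle)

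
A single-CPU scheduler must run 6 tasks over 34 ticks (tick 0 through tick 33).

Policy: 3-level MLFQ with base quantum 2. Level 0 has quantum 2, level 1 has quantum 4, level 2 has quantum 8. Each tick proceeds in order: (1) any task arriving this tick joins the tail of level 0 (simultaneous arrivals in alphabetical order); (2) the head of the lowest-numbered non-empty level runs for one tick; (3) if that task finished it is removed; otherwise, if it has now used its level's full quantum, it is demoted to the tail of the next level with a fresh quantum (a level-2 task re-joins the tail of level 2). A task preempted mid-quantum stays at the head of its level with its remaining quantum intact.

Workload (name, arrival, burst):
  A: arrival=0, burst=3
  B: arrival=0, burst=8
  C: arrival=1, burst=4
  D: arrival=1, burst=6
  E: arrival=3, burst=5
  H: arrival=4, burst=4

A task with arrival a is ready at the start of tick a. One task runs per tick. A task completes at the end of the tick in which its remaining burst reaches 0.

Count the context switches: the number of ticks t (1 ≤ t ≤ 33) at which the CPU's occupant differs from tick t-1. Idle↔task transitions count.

t=0: L0/L1/L2 = AB/-/- → run A
t=1: L0/L1/L2 = ABCD/-/- → run A
t=2: L0/L1/L2 = BCD/A/- → run B
t=3: L0/L1/L2 = BCDE/A/- → run B
t=4: L0/L1/L2 = CDEH/AB/- → run C
t=5: L0/L1/L2 = CDEH/AB/- → run C
t=6: L0/L1/L2 = DEH/ABC/- → run D
t=7: L0/L1/L2 = DEH/ABC/- → run D
t=8: L0/L1/L2 = EH/ABCD/- → run E
t=9: L0/L1/L2 = EH/ABCD/- → run E
t=10: L0/L1/L2 = H/ABCDE/- → run H
t=11: L0/L1/L2 = H/ABCDE/- → run H
t=12: L0/L1/L2 = -/ABCDEH/- → run A
t=13: L0/L1/L2 = -/BCDEH/- → run B
t=14: L0/L1/L2 = -/BCDEH/- → run B
t=15: L0/L1/L2 = -/BCDEH/- → run B
t=16: L0/L1/L2 = -/BCDEH/- → run B
t=17: L0/L1/L2 = -/CDEH/B → run C
t=18: L0/L1/L2 = -/CDEH/B → run C
t=19: L0/L1/L2 = -/DEH/B → run D
t=20: L0/L1/L2 = -/DEH/B → run D
t=21: L0/L1/L2 = -/DEH/B → run D
t=22: L0/L1/L2 = -/DEH/B → run D
t=23: L0/L1/L2 = -/EH/B → run E
t=24: L0/L1/L2 = -/EH/B → run E
t=25: L0/L1/L2 = -/EH/B → run E
t=26: L0/L1/L2 = -/H/B → run H
t=27: L0/L1/L2 = -/H/B → run H
t=28: L0/L1/L2 = -/-/B → run B
t=29: L0/L1/L2 = -/-/B → run B
t=30: (idle)
t=31: (idle)
t=32: (idle)
t=33: (idle)

context switches = 13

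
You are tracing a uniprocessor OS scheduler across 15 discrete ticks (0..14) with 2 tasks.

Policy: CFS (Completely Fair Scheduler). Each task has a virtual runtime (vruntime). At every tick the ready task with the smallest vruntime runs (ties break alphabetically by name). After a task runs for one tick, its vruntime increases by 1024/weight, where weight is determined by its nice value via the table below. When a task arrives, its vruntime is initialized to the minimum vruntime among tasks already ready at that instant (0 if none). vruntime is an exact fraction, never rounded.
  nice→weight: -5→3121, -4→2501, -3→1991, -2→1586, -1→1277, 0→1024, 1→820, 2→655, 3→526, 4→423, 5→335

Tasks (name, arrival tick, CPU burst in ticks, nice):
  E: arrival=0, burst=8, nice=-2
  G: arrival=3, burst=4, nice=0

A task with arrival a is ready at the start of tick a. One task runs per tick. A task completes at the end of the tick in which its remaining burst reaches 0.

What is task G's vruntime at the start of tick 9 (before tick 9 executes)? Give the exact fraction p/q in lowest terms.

t=0: vr[E=0] → run E
t=1: vr[E=512/793] → run E
t=2: vr[E=1024/793] → run E
t=3: vr[E=1536/793 G=1536/793] → run E
t=4: vr[E=2048/793 G=1536/793] → run G
t=5: vr[E=2048/793 G=2329/793] → run E
t=6: vr[E=2560/793 G=2329/793] → run G
t=7: vr[E=2560/793 G=3122/793] → run E
t=8: vr[E=3072/793 G=3122/793] → run E
t=9: vr[E=3584/793 G=3122/793] → run G
t=10: vr[E=3584/793 G=3915/793] → run E
t=11: vr[G=3915/793] → run G
t=12: (idle)
t=13: (idle)
t=14: (idle)

vruntime(G, start of tick 9) = 3122/793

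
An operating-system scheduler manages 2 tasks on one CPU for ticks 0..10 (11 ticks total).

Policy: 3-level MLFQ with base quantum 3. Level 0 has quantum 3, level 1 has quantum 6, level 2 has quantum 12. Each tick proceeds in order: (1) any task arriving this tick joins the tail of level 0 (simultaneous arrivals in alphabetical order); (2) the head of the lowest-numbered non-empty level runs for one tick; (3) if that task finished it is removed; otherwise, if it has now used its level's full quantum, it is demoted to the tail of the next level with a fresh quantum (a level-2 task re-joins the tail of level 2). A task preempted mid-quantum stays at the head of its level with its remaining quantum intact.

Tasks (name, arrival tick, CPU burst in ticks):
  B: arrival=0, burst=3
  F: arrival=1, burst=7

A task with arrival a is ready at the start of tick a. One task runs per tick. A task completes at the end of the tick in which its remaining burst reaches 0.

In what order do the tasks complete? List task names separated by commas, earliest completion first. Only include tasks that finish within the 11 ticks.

t=0: L0/L1/L2 = B/-/- → run B
t=1: L0/L1/L2 = BF/-/- → run B
t=2: L0/L1/L2 = BF/-/- → run B
t=3: L0/L1/L2 = F/-/- → run F
t=4: L0/L1/L2 = F/-/- → run F
t=5: L0/L1/L2 = F/-/- → run F
t=6: L0/L1/L2 = -/F/- → run F
t=7: L0/L1/L2 = -/F/- → run F
t=8: L0/L1/L2 = -/F/- → run F
t=9: L0/L1/L2 = -/F/- → run F
t=10: (idle)

completion order = B, F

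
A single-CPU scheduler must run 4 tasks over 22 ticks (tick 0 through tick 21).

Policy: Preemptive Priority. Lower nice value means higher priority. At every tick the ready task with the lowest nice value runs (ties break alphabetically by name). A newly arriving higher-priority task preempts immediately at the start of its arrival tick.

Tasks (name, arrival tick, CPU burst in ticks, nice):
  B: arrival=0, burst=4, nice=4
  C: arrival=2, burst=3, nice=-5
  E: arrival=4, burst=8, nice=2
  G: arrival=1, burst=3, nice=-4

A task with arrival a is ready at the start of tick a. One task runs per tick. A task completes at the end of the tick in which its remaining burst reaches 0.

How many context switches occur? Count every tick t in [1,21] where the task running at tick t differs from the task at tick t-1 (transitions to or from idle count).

context switches = 6

t=0: ready={B} → run B
t=1: ready={B,G} → run G
t=2: ready={B,C,G} → run C
t=3: ready={B,C,G} → run C
t=4: ready={B,C,E,G} → run C
t=5: ready={B,E,G} → run G
t=6: ready={B,E,G} → run G
t=7: ready={B,E} → run E
t=8: ready={B,E} → run E
t=9: ready={B,E} → run E
t=10: ready={B,E} → run E
t=11: ready={B,E} → run E
t=12: ready={B,E} → run E
t=13: ready={B,E} → run E
t=14: ready={B,E} → run E
t=15: ready={B} → run B
t=16: ready={B} → run B
t=17: ready={B} → run B
t=18: (idle)
t=19: (idle)
t=20: (idle)
t=21: (idle)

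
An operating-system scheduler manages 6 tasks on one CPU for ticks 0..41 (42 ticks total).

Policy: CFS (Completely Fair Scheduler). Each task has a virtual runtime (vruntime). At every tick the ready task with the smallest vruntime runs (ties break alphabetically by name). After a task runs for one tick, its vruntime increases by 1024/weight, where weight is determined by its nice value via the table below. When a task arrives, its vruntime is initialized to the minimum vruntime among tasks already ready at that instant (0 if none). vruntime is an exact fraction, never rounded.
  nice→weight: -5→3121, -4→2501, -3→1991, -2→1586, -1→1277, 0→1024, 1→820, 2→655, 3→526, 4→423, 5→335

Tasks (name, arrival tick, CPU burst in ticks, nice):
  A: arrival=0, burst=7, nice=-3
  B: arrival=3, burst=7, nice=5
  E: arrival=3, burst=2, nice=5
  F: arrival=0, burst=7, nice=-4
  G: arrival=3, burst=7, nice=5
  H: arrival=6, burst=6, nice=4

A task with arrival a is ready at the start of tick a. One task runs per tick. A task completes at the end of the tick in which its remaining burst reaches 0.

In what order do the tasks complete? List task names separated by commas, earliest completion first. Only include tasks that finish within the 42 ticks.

completion order = F, A, E, H, B, G

t=0: vr[A=0 F=0] → run A
t=1: vr[A=1024/1991 F=0] → run F
t=2: vr[A=1024/1991 F=1024/2501] → run F
t=3: vr[A=1024/1991 B=1024/1991 E=1024/1991 F=2048/2501 G=1024/1991] → run A
t=4: vr[A=2048/1991 B=1024/1991 E=1024/1991 F=2048/2501 G=1024/1991] → run B
t=5: vr[A=2048/1991 B=2381824/666985 E=1024/1991 F=2048/2501 G=1024/1991] → run E
t=6: vr[A=2048/1991 B=2381824/666985 E=2381824/666985 F=2048/2501 G=1024/1991 H=1024/1991] → run G
t=7: vr[A=2048/1991 B=2381824/666985 E=2381824/666985 F=2048/2501 G=2381824/666985 H=1024/1991] → run H
t=8: vr[A=2048/1991 B=2381824/666985 E=2381824/666985 F=2048/2501 G=2381824/666985 H=2471936/842193] → run F
t=9: vr[A=2048/1991 B=2381824/666985 E=2381824/666985 F=3072/2501 G=2381824/666985 H=2471936/842193] → run A
t=10: vr[A=3072/1991 B=2381824/666985 E=2381824/666985 F=3072/2501 G=2381824/666985 H=2471936/842193] → run F
t=11: vr[A=3072/1991 B=2381824/666985 E=2381824/666985 F=4096/2501 G=2381824/666985 H=2471936/842193] → run A
t=12: vr[A=4096/1991 B=2381824/666985 E=2381824/666985 F=4096/2501 G=2381824/666985 H=2471936/842193] → run F
t=13: vr[A=4096/1991 B=2381824/666985 E=2381824/666985 F=5120/2501 G=2381824/666985 H=2471936/842193] → run F
t=14: vr[A=4096/1991 B=2381824/666985 E=2381824/666985 F=6144/2501 G=2381824/666985 H=2471936/842193] → run A
t=15: vr[A=5120/1991 B=2381824/666985 E=2381824/666985 F=6144/2501 G=2381824/666985 H=2471936/842193] → run F
t=16: vr[A=5120/1991 B=2381824/666985 E=2381824/666985 G=2381824/666985 H=2471936/842193] → run A
t=17: vr[A=6144/1991 B=2381824/666985 E=2381824/666985 G=2381824/666985 H=2471936/842193] → run H
t=18: vr[A=6144/1991 B=2381824/666985 E=2381824/666985 G=2381824/666985 H=4510720/842193] → run A
t=19: vr[B=2381824/666985 E=2381824/666985 G=2381824/666985 H=4510720/842193] → run B
t=20: vr[B=4420608/666985 E=2381824/666985 G=2381824/666985 H=4510720/842193] → run E
t=21: vr[B=4420608/666985 G=2381824/666985 H=4510720/842193] → run G
t=22: vr[B=4420608/666985 G=4420608/666985 H=4510720/842193] → run H
t=23: vr[B=4420608/666985 G=4420608/666985 H=2183168/280731] → run B
t=24: vr[B=6459392/666985 G=4420608/666985 H=2183168/280731] → run G
t=25: vr[B=6459392/666985 G=6459392/666985 H=2183168/280731] → run H
t=26: vr[B=6459392/666985 G=6459392/666985 H=8588288/842193] → run B
t=27: vr[B=8498176/666985 G=6459392/666985 H=8588288/842193] → run G
t=28: vr[B=8498176/666985 G=8498176/666985 H=8588288/842193] → run H
t=29: vr[B=8498176/666985 G=8498176/666985 H=10627072/842193] → run H
t=30: vr[B=8498176/666985 G=8498176/666985] → run B
t=31: vr[B=2107392/133397 G=8498176/666985] → run G
t=32: vr[B=2107392/133397 G=2107392/133397] → run B
t=33: vr[B=12575744/666985 G=2107392/133397] → run G
t=34: vr[B=12575744/666985 G=12575744/666985] → run B
t=35: vr[G=12575744/666985] → run G
t=36: (idle)
t=37: (idle)
t=38: (idle)
t=39: (idle)
t=40: (idle)
t=41: (idle)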